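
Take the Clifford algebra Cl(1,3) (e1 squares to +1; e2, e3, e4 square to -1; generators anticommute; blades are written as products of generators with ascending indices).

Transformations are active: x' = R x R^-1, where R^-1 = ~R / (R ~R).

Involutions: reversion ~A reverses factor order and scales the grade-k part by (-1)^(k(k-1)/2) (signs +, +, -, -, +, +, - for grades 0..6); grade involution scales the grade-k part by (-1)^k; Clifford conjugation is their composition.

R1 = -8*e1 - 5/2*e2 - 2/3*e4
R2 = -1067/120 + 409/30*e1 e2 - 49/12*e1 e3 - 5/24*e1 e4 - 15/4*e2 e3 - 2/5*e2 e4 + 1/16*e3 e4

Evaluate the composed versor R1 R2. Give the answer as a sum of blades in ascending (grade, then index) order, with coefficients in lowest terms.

Distribute over the terms of R1 (each basis-blade product reordered to ascending indices, repeated generators contracted through their squares):
(-8*e1) R2 = 1067/15*e1 - 1636/15*e2 + 98/3*e3 + 5/3*e4 + 30*e1 e2 e3 + 16/5*e1 e2 e4 - 1/2*e1 e3 e4
(-5/2*e2) R2 = -409/12*e1 + 1067/48*e2 - 75/8*e3 - e4 - 245/24*e1 e2 e3 - 25/48*e1 e2 e4 - 5/32*e2 e3 e4
(-2/3*e4) R2 = 5/36*e1 + 4/15*e2 - 1/24*e3 + 1067/180*e4 - 409/45*e1 e2 e4 + 49/18*e1 e3 e4 + 5/2*e2 e3 e4
Summing the partial products and collecting blades:
Answer: 3347/90*e1 - 20777/240*e2 + 93/4*e3 + 1187/180*e4 + 475/24*e1 e2 e3 - 923/144*e1 e2 e4 + 20/9*e1 e3 e4 + 75/32*e2 e3 e4


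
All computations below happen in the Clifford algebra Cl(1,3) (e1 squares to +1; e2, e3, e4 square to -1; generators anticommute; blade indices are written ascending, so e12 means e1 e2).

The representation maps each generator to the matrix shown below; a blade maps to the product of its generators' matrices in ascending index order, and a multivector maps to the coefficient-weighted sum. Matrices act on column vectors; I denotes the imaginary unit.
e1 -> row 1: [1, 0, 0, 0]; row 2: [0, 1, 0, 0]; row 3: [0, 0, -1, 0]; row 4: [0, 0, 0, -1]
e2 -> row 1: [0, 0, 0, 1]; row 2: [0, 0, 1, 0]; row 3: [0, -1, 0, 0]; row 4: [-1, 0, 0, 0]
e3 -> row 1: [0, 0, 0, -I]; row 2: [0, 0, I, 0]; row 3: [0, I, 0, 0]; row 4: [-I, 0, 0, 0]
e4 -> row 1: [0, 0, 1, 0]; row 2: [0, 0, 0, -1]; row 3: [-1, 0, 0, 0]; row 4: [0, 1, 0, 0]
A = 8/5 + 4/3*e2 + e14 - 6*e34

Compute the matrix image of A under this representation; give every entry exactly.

Bivector images (products of the table entries): rho(e14) = rho(e1)rho(e4) = row 1: [0, 0, 1, 0]; row 2: [0, 0, 0, -1]; row 3: [1, 0, 0, 0]; row 4: [0, -1, 0, 0]; rho(e34) = rho(e3)rho(e4) = row 1: [0, -I, 0, 0]; row 2: [-I, 0, 0, 0]; row 3: [0, 0, 0, -I]; row 4: [0, 0, -I, 0].
M = (8/5)*1 + (4/3)*rho(e2) + (1)*rho(e14) + (-6)*rho(e34), summed entrywise (1 is the identity matrix):
Answer: row 1: [8/5, 6*I, 1, 4/3]; row 2: [6*I, 8/5, 4/3, -1]; row 3: [1, -4/3, 8/5, 6*I]; row 4: [-4/3, -1, 6*I, 8/5]


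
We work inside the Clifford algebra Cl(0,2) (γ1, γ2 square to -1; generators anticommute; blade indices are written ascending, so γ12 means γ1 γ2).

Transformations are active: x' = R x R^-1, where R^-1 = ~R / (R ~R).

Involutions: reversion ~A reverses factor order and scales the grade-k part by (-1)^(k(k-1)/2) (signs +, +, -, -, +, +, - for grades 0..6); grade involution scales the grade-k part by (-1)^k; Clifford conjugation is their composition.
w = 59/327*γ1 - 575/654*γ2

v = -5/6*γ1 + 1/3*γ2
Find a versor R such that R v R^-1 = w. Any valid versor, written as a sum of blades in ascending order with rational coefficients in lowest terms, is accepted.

A norm check does it: q(v) = q(w) = -29/36, hence R = v + w = -427/654*γ1 - 119/218*γ2 realises the map — parallel part kept, (v - w)/2 negated, v carried to w.
Answer: -427/654*γ1 - 119/218*γ2


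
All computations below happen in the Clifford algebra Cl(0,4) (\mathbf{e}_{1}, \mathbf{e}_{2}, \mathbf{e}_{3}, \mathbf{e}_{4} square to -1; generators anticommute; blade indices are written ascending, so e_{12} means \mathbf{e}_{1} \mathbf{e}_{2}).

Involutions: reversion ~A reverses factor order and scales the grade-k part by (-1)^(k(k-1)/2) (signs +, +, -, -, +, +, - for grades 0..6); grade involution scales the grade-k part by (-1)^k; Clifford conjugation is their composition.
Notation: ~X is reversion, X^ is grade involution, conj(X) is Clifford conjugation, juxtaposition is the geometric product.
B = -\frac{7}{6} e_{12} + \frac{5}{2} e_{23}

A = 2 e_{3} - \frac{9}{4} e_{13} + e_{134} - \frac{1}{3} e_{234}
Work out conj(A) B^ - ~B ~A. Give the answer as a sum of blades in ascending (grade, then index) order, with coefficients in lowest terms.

first term: -5 e_{2} + \frac{5}{6} e_{4} + \frac{45}{8} e_{12} + \frac{21}{8} e_{23} + \frac{7}{3} e_{123} + \frac{5}{2} e_{124} + \frac{7}{18} e_{134} + \frac{7}{6} e_{234}
second term: 5 e_{2} + \frac{5}{6} e_{4} + \frac{45}{8} e_{12} + \frac{21}{8} e_{23} + \frac{7}{3} e_{123} - \frac{5}{2} e_{124} - \frac{7}{18} e_{134} - \frac{7}{6} e_{234}
Answer: -10 e_{2} + 5 e_{124} + \frac{7}{9} e_{134} + \frac{7}{3} e_{234}


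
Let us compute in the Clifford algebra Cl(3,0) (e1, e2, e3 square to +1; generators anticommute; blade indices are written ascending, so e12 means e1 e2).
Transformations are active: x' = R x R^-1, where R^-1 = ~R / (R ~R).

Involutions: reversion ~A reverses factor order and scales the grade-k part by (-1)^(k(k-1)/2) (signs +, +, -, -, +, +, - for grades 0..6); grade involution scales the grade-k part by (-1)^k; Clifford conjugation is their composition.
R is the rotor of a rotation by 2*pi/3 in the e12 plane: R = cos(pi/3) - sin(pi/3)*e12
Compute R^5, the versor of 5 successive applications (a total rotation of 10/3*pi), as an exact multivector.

The rotor phase is half the rotation angle and phases add under composition, so 5 steps in the e12 plane accumulate phase 5*(pi/3) = 5*pi/3: R^5 = cos(5*pi/3) - sin(5*pi/3)*e12.
cos(5*pi/3) = 1/2 and sin(5*pi/3) = -sqrt(3)/2, so R^5 = 1/2 + sqrt(3)/2*e12. The net rotation is 4/3*pi (after discarding 1 full turn, each of which contributes a factor -1 to the rotor); the rotor keeps the half-angle phase exactly.
Answer: 1/2 + sqrt(3)/2*e12


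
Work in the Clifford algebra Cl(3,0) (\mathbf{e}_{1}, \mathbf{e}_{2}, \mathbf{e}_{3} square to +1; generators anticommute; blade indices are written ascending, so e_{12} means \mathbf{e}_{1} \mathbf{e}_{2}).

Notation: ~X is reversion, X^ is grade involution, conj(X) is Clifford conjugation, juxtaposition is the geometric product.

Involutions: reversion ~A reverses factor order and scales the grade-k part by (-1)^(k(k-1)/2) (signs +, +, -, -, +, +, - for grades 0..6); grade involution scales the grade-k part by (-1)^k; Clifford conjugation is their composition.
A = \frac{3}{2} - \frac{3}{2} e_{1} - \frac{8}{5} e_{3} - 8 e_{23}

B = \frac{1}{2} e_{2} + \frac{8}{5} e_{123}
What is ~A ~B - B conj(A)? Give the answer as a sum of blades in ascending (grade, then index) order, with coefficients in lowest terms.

first term: \frac{64}{5} e_{1} + \frac{3}{4} e_{2} - 4 e_{3} + \frac{181}{100} e_{12} + \frac{16}{5} e_{23} - \frac{12}{5} e_{123}
second term: -\frac{64}{5} e_{1} + \frac{3}{4} e_{2} + 4 e_{3} + \frac{181}{100} e_{12} + \frac{16}{5} e_{23} + \frac{12}{5} e_{123}
Answer: \frac{128}{5} e_{1} - 8 e_{3} - \frac{24}{5} e_{123}


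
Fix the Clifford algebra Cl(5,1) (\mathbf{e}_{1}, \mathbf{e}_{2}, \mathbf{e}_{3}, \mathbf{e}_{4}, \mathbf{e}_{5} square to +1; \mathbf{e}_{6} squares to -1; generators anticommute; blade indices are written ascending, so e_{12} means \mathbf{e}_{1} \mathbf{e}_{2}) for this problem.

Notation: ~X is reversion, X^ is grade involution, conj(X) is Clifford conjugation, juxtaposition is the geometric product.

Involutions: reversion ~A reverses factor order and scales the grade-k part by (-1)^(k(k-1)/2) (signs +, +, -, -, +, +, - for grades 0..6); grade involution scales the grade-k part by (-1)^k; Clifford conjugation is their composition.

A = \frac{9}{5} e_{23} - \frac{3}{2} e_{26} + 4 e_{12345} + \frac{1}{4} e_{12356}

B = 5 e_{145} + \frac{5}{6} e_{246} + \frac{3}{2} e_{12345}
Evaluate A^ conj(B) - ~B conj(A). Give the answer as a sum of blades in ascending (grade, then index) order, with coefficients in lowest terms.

first term: 6 + \frac{5}{4} e_{4} + 20 e_{23} + \frac{3}{8} e_{46} + \frac{27}{10} e_{145} - \frac{3}{2} e_{346} - \frac{5}{24} e_{1345} - \frac{10}{3} e_{1356} + \frac{5}{4} e_{2346} + 9 e_{12345} - \frac{15}{2} e_{12456} + \frac{9}{4} e_{13456}
second term: -6 + \frac{5}{4} e_{4} - 20 e_{23} + \frac{3}{8} e_{46} + \frac{27}{10} e_{145} + \frac{3}{2} e_{346} - \frac{5}{24} e_{1345} - \frac{10}{3} e_{1356} + \frac{5}{4} e_{2346} + 9 e_{12345} - \frac{15}{2} e_{12456} - \frac{9}{4} e_{13456}
Answer: 12 + 40 e_{23} - 3 e_{346} + \frac{9}{2} e_{13456}


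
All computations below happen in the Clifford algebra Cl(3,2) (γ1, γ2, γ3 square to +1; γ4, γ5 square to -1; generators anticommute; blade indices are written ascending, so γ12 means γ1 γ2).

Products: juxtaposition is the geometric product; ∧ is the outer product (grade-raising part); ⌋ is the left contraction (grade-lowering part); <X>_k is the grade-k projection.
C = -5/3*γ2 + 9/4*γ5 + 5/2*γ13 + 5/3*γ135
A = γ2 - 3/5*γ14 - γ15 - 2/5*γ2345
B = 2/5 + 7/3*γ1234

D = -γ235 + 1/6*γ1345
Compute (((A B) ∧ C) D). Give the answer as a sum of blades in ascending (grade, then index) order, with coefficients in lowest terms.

step 1: 2/5*γ2 - 6/25*γ14 + 8/15*γ15 - 7/5*γ23 - 7/3*γ134 - 187/75*γ2345
step 2: 9/10*γ25 - γ123 - 2/5*γ124 + 8/9*γ125 - 27/50*γ145 - 63/20*γ235 + 35/9*γ1234 - 2/3*γ1235 - 21/4*γ1345
step 3: 91/40 + 2/3*γ1 + 99/100*γ3 + 8/9*γ13 - γ15 - 1/9*γ24 - 35/54*γ25 + 189/40*γ124 + 35/9*γ145 - 4/27*γ234 - 1/15*γ235 - 1/6*γ245 - 69/100*γ1234 + 2/5*γ1345
Answer: 91/40 + 2/3*γ1 + 99/100*γ3 + 8/9*γ13 - γ15 - 1/9*γ24 - 35/54*γ25 + 189/40*γ124 + 35/9*γ145 - 4/27*γ234 - 1/15*γ235 - 1/6*γ245 - 69/100*γ1234 + 2/5*γ1345


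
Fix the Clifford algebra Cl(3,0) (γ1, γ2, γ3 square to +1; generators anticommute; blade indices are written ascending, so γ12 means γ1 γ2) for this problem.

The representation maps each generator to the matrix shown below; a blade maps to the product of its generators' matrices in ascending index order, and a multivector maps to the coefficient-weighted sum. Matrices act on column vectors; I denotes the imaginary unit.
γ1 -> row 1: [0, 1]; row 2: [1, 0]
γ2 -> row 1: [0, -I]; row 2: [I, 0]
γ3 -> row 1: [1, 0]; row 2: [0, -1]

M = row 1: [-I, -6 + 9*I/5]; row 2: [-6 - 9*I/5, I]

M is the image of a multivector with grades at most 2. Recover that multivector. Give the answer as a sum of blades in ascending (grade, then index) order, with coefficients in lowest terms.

Method: 1, rho(γ1), rho(γ2), rho(γ3) form a trace-orthogonal basis of the 2x2 complex matrices (tr(X Y) = 2 if X = Y, else 0), so M = m0*1 + m1*rho(γ1) + m2*rho(γ2) + m3*rho(γ3) with m0 = tr(M)/2 = 0, m1 = tr(M rho(γ1))/2 = -6, m2 = tr(M rho(γ2))/2 = -9/5, m3 = tr(M rho(γ3))/2 = -I.
Multiplying table entries, the bivector images are rho(γ12) = I*rho(γ3), rho(γ13) = -I*rho(γ2), rho(γ23) = I*rho(γ1); with real blade coefficients the real parts of m0..m3 are the coefficients of 1, γ1, γ2, γ3 and the imaginary parts give the bivectors (γ23: Im m1, γ13: -Im m2, γ12: Im m3).
Answer: -6*γ1 - 9/5*γ2 - γ12


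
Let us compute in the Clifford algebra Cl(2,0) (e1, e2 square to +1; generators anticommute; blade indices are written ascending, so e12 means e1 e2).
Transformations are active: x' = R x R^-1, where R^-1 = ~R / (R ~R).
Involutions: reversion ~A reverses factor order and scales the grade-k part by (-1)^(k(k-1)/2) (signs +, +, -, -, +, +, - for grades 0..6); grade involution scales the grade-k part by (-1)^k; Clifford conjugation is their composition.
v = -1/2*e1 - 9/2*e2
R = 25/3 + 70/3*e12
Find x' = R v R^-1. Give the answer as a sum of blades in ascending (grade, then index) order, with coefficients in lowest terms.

~R = 25/3 - 70/3*e12, and R ~R = 5525/9, so R^-1 = ~R / (5525/9).
R v = -655/6*e1 - 155/6*e2
Answer: -1089/442*e1 + 1679/442*e2


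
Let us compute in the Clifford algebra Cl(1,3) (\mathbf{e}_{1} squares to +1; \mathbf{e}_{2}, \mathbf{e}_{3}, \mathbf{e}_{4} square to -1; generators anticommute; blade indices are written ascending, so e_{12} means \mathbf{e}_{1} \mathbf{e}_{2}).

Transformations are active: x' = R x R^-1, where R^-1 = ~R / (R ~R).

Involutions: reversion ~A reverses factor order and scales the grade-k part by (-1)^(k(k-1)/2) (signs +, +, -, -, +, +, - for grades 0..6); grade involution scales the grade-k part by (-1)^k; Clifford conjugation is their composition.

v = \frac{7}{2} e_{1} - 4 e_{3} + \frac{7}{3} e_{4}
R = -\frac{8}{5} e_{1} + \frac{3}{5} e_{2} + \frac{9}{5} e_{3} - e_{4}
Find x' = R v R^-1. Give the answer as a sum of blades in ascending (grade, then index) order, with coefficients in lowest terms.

~R = -\frac{8}{5} e_{1} + \frac{3}{5} e_{2} + \frac{9}{5} e_{3} - e_{4}, and R ~R = -\frac{51}{25}, so R^-1 = ~R / (-\frac{51}{25}).
R v = \frac{59}{15} - \frac{21}{10} e_{12} + \frac{1}{10} e_{13} - \frac{7}{30} e_{14} - \frac{12}{5} e_{23} + \frac{7}{5} e_{24} + \frac{1}{5} e_{34}
Answer: \frac{817}{306} e_{1} - \frac{118}{51} e_{2} - \frac{50}{17} e_{3} + \frac{233}{153} e_{4}


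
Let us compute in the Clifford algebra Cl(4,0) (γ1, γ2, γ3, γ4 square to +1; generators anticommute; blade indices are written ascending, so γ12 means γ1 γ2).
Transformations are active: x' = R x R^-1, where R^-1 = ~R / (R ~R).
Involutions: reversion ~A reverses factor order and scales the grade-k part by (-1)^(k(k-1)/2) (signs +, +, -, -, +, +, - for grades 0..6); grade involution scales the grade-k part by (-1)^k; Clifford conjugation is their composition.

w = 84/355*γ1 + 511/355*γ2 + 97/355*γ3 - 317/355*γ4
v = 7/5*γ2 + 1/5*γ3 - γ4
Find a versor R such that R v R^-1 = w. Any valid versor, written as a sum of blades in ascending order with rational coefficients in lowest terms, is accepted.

R = v + w = 84/355*γ1 + 1008/355*γ2 + 168/355*γ3 - 672/355*γ4 works: the equal norms (3) guarantee its sandwich swaps v into w.
Answer: 84/355*γ1 + 1008/355*γ2 + 168/355*γ3 - 672/355*γ4


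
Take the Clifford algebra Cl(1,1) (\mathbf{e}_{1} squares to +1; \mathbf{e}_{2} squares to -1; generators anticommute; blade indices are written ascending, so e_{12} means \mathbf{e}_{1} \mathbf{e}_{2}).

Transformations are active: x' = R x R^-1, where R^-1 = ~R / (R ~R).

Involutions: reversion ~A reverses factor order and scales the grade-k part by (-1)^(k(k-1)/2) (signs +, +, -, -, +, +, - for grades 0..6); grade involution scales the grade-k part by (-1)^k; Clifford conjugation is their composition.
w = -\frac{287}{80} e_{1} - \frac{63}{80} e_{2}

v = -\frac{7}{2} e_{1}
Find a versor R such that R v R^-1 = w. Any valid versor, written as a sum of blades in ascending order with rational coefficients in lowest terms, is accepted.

Reasoning: v^2 = w^2 = \frac{49}{4} since conjugation preserves the quadratic form; R = v + w = -\frac{567}{80} e_{1} - \frac{63}{80} e_{2} is then valid when invertible, keeping its own part and reversing (v - w)/2.
Answer: -\frac{567}{80} e_{1} - \frac{63}{80} e_{2}


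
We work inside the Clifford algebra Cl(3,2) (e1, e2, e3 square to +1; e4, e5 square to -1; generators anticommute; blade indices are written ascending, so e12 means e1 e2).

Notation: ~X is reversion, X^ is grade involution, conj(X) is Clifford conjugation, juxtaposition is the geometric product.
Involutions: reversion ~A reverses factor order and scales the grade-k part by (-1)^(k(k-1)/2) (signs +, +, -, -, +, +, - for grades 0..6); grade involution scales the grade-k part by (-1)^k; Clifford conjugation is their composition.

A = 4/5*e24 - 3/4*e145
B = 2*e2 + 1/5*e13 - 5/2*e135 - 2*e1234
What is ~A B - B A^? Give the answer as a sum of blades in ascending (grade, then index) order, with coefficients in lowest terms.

first term: 8/5*e4 - 8/5*e13 + 15/8*e34 - 3/2*e235 + 3/20*e345 + 4/25*e1234 + 3/2*e1245 - 2*e12345
second term: 8/5*e4 + 8/5*e13 - 15/8*e34 - 3/2*e235 - 3/20*e345 - 4/25*e1234 - 3/2*e1245 + 2*e12345
Answer: -16/5*e13 + 15/4*e34 + 3/10*e345 + 8/25*e1234 + 3*e1245 - 4*e12345


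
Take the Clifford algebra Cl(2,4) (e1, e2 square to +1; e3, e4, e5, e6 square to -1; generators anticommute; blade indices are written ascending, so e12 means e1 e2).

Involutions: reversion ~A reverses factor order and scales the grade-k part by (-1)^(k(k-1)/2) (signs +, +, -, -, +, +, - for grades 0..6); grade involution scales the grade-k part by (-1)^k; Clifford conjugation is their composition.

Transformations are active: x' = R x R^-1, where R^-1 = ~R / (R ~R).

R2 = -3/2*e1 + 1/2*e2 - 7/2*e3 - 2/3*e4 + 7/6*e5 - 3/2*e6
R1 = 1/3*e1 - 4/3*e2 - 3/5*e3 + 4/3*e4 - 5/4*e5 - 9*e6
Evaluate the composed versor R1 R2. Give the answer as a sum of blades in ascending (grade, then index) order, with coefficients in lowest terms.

Distribute over the terms of R1 (each basis-blade product reordered to ascending indices, repeated generators contracted through their squares):
(1/3*e1) R2 = -1/2 + 1/6*e12 - 7/6*e13 - 2/9*e14 + 7/18*e15 - 1/2*e16
(-4/3*e2) R2 = -2/3 - 2*e12 + 14/3*e23 + 8/9*e24 - 14/9*e25 + 2*e26
(-3/5*e3) R2 = -21/10 - 9/10*e13 + 3/10*e23 + 2/5*e34 - 7/10*e35 + 9/10*e36
(4/3*e4) R2 = 8/9 + 2*e14 - 2/3*e24 + 14/3*e34 + 14/9*e45 - 2*e46
(-5/4*e5) R2 = 35/24 - 15/8*e15 + 5/8*e25 - 35/8*e35 - 5/6*e45 + 15/8*e56
(-9*e6) R2 = -27/2 - 27/2*e16 + 9/2*e26 - 63/2*e36 - 6*e46 + 21/2*e56
Summing the partial products and collecting blades:
Answer: -5191/360 - 11/6*e12 - 31/15*e13 + 16/9*e14 - 107/72*e15 - 14*e16 + 149/30*e23 + 2/9*e24 - 67/72*e25 + 13/2*e26 + 76/15*e34 - 203/40*e35 - 153/5*e36 + 13/18*e45 - 8*e46 + 99/8*e56


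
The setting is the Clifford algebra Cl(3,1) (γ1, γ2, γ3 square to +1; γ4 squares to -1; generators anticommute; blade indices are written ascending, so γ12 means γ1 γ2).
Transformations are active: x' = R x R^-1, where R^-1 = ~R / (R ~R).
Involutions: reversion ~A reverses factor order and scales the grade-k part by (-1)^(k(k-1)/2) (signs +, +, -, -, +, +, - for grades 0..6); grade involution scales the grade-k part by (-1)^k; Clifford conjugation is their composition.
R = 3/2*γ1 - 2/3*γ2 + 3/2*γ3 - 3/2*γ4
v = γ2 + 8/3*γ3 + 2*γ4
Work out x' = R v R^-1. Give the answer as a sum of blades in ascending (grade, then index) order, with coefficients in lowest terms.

~R = 3/2*γ1 - 2/3*γ2 + 3/2*γ3 - 3/2*γ4, and R ~R = 97/36, so R^-1 = ~R / (97/36).
R v = 19/3 + 3/2*γ12 + 4*γ13 + 3*γ14 - 59/18*γ23 + 1/6*γ24 + 7*γ34
Answer: 684/97*γ1 - 401/97*γ2 + 1276/291*γ3 - 878/97*γ4


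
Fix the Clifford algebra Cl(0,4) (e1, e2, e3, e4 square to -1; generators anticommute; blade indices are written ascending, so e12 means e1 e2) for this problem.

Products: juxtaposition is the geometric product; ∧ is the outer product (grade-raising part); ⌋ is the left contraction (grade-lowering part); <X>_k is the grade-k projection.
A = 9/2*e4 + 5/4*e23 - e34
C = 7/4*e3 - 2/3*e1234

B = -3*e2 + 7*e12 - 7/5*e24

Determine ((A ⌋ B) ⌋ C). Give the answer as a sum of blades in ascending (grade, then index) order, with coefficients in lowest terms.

step 1: -63/10*e2
step 2: 21/5*e134
Answer: 21/5*e134


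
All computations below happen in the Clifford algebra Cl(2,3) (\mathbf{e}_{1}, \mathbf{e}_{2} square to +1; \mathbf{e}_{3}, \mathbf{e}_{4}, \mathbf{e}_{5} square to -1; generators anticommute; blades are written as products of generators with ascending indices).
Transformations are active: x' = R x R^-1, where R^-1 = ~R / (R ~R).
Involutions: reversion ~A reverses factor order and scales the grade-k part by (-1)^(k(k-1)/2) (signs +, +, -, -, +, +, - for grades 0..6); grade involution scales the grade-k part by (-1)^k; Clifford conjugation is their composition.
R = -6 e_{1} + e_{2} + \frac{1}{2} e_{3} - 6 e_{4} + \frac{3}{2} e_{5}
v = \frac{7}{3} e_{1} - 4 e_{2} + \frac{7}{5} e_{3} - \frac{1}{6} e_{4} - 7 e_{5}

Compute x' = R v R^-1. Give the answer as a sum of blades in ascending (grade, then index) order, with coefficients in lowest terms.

~R = -6 e_{1} + e_{2} + \frac{1}{2} e_{3} - 6 e_{4} + \frac{3}{2} e_{5}, and R ~R = -\frac{3}{2}, so R^-1 = ~R / (-\frac{3}{2}).
R v = -\frac{46}{5} + \frac{65}{3} e_{1} e_{2} - \frac{287}{30} e_{1} e_{3} + 15 e_{1} e_{4} + \frac{77}{2} e_{1} e_{5} + \frac{17}{5} e_{2} e_{3} - \frac{145}{6} e_{2} e_{4} - e_{2} e_{5} + \frac{499}{60} e_{3} e_{4} - \frac{28}{5} e_{3} e_{5} + \frac{169}{4} e_{4} e_{5}
Answer: -\frac{1139}{15} e_{1} + \frac{244}{15} e_{2} + \frac{71}{15} e_{3} - \frac{2203}{30} e_{4} + \frac{127}{5} e_{5}


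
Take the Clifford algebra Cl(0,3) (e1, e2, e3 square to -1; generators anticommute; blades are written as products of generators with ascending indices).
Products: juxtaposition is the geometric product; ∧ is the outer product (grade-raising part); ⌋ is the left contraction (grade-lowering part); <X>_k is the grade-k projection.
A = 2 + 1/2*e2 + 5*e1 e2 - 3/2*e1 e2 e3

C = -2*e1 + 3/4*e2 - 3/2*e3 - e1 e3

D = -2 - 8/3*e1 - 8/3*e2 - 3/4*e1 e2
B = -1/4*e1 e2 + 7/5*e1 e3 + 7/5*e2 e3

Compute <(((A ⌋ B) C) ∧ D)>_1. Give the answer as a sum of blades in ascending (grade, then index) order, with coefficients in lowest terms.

step 1: 5/4 - 1/8*e1 - 7/10*e3 - 1/2*e1 e2 + 14/5*e1 e3 + 14/5*e2 e3
step 2: 3/2 + 111/40*e1 + 491/80*e2 - 11/2*e3 + 433/160*e1 e2 - 197/80*e1 e3 + 41/40*e2 e3 - 139/20*e1 e2 e3
step 3: -3 - 191/20*e1 - 651/40*e2 + 11*e3 + 583/240*e1 e2 - 1169/120*e1 e3 - 1003/60*e2 e3 + 349/40*e1 e2 e3
step 4: -191/20*e1 - 651/40*e2 + 11*e3
Answer: -191/20*e1 - 651/40*e2 + 11*e3


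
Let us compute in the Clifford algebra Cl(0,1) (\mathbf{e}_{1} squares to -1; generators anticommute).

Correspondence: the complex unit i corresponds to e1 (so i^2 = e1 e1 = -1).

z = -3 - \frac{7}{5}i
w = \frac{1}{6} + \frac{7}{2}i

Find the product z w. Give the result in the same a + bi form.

In blades: z = -3 - \frac{7}{5} e_{1}, w = \frac{1}{6} + \frac{7}{2} e_{1}.
Distribute z over w term by term (generator squares from the signature, products reordered to ascending indices): (-3)*w = -\frac{1}{2} - \frac{21}{2} e_{1}; (-\frac{7}{5} e_{1})*w = \frac{49}{10} - \frac{7}{30} e_{1}.
Sum: \frac{22}{5} - \frac{161}{15} e_{1}; translating back through the correspondence:
Answer: \frac{22}{5} - \frac{161}{15}i


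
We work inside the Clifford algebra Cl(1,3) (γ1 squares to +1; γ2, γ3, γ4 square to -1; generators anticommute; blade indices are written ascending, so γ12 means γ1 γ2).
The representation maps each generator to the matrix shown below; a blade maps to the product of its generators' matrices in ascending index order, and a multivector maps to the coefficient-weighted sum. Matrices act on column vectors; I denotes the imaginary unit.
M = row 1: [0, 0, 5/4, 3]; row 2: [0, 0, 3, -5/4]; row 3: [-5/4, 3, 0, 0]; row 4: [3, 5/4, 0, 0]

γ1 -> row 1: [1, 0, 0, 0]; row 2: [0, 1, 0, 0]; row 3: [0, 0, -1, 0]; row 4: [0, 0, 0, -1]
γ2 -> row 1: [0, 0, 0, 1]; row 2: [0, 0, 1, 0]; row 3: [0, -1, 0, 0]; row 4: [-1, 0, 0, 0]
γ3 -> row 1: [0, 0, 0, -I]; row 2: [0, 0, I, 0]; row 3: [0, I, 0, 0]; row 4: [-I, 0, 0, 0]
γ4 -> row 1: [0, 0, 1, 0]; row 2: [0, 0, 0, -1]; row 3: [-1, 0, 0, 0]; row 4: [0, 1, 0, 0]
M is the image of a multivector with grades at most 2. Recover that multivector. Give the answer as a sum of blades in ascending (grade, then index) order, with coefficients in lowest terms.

Method: the blade images are trace-orthogonal — tr(rho(e_A) rho(e_B)^-1) = 4 if A = B and 0 otherwise — and rho(e_A)^-1 = (e_A)^2 * rho(e_A) with (e_A)^2 = +1 or -1, so the coefficient of e_A in the preimage is (e_A)^2 * tr(M rho(e_A))/4.
Nonzero projections over blades of grade <= 2: γ4: (γ4)^2 = -1, tr(M rho(γ4)) = -5, coefficient 5/4; γ12: (γ12)^2 = +1, tr(M rho(γ12)) = 12, coefficient 3. Every other blade of grade <= 2 projects to 0.
Answer: 5/4*γ4 + 3*γ12


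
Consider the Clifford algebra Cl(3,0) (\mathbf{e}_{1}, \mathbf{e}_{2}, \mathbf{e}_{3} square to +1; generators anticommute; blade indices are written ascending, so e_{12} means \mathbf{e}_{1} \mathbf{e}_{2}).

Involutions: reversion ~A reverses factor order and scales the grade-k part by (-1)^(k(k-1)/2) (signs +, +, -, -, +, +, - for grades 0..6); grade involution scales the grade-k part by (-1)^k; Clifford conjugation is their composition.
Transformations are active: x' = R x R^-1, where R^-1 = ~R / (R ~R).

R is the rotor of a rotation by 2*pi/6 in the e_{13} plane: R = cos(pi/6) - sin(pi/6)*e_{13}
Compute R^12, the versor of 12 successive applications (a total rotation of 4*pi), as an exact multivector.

Because a rotor carries half the rotation angle, composing 12 copies of this e_{13}-plane rotor multiplies the phase: 12*(pi/6) = 2 \pi, hence R^12 = cos(2 \pi) - sin(2 \pi)*e_{13}.
cos(2 \pi) = 1 and sin(2 \pi) = 0, so R^12 = 1. The total rotation 4*pi is 2 full turns, so every vector returns to itself, yet the rotor is +1, back on the identity sheet (an even number of 2*pi turns).
Answer: 1


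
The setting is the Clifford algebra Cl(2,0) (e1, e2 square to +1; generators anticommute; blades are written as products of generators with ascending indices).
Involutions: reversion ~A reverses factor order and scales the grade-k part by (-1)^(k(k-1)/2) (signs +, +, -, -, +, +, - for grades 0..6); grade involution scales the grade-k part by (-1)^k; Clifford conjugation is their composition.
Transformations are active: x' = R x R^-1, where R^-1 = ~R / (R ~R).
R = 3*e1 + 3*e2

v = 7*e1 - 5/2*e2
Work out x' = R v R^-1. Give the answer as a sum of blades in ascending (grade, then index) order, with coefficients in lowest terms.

~R = 3*e1 + 3*e2, and R ~R = 18, so R^-1 = ~R / (18).
R v = 27/2 - 57/2*e1 e2
Answer: -5/2*e1 + 7*e2


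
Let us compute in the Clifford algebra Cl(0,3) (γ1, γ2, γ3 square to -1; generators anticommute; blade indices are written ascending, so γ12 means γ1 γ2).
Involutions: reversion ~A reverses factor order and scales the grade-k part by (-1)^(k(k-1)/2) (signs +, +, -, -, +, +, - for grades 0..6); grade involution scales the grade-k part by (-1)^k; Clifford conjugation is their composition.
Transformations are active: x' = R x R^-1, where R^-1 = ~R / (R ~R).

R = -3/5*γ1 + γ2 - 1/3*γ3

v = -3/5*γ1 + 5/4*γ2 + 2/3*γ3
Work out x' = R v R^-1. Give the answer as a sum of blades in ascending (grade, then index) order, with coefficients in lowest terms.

~R = -3/5*γ1 + γ2 - 1/3*γ3, and R ~R = -331/225, so R^-1 = ~R / (-331/225).
R v = -1249/900 - 3/20*γ12 - 3/5*γ13 + 13/12*γ23
Answer: -1761/3310*γ1 + 843/1324*γ2 - 2573/1986*γ3


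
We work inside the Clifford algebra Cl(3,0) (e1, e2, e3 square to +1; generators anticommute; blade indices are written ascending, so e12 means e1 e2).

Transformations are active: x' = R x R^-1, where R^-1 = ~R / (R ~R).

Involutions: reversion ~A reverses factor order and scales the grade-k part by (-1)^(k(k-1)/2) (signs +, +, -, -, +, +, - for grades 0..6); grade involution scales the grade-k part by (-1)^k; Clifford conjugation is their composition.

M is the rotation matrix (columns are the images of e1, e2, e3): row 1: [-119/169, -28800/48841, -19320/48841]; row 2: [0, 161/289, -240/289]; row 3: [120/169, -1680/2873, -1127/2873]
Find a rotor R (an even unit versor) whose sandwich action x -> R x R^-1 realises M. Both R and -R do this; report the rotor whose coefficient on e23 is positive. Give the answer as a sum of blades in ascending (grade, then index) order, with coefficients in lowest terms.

Method: write R = a + b12*e12 + b13*e13 + b23*e23 with a^2 + b12^2 + b13^2 + b23^2 = 1 (so R^-1 = ~R). Expanding the columns R e_j ~R gives tr M = 4a^2 - 1 and, from the antisymmetric part, M21 - M12 = -4a*b12, M13 - M31 = 4a*b13, M32 - M23 = -4a*b23.
Here tr M = -26341/48841, so a^2 = (1 + tr M)/4 = 5625/48841 and a = ±75/221. Taking a = 75/221: M21 - M12 = 28800/48841, M13 - M31 = -54000/48841, M32 - M23 = 12000/48841, giving b12 = -96/221, b13 = -180/221, b23 = -40/221, i.e. R = 75/221 - 96/221*e12 - 180/221*e13 - 40/221*e23.
Its e23 coefficient is negative, so report the other preimage -R.
Answer: -75/221 + 96/221*e12 + 180/221*e13 + 40/221*e23. Why the constraint matters: R and -R act identically through the sandwich — M has trace -26341/48841 either way — so only the sign condition on e23 picks one of the two preimages.


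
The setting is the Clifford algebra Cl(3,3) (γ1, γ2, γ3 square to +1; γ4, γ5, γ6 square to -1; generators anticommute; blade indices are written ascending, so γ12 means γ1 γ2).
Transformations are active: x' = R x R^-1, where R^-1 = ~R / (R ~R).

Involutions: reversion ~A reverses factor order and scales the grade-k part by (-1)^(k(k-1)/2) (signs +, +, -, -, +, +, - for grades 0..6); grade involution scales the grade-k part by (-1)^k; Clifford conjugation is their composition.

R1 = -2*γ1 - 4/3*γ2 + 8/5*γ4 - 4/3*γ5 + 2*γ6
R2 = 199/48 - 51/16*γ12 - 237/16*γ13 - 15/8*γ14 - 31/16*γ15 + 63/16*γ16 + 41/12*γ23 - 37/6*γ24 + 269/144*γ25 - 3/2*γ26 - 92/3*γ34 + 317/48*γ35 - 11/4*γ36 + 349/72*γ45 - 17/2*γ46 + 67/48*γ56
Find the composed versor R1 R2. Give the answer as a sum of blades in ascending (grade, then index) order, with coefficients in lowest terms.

Distribute over the terms of R1 (each basis-blade product reordered to ascending indices, repeated generators contracted through their squares):
(-2*γ1) R2 = -199/24*γ1 + 51/8*γ2 + 237/8*γ3 + 15/4*γ4 + 31/8*γ5 - 63/8*γ6 - 41/6*γ123 + 37/3*γ124 - 269/72*γ125 + 3*γ126 + 184/3*γ134 - 317/24*γ135 + 11/2*γ136 - 349/36*γ145 + 17*γ146 - 67/24*γ156
(-4/3*γ2) R2 = -17/4*γ1 - 199/36*γ2 - 41/9*γ3 + 74/9*γ4 - 269/108*γ5 + 2*γ6 - 79/4*γ123 - 5/2*γ124 - 31/12*γ125 + 21/4*γ126 + 368/9*γ234 - 317/36*γ235 + 11/3*γ236 - 349/54*γ245 + 34/3*γ246 - 67/36*γ256
(8/5*γ4) R2 = -3*γ1 - 148/15*γ2 - 736/15*γ3 + 199/30*γ4 - 349/45*γ5 + 68/5*γ6 - 51/10*γ124 - 237/10*γ134 + 31/10*γ145 - 63/10*γ146 + 82/15*γ234 - 269/90*γ245 + 12/5*γ246 - 317/30*γ345 + 22/5*γ346 + 67/30*γ456
(-4/3*γ5) R2 = 31/12*γ1 - 269/108*γ2 - 317/36*γ3 - 349/54*γ4 - 199/36*γ5 + 67/36*γ6 + 17/4*γ125 + 79/4*γ135 + 5/2*γ145 + 21/4*γ156 - 41/9*γ235 + 74/9*γ245 - 2*γ256 + 368/9*γ345 - 11/3*γ356 - 34/3*γ456
(2*γ6) R2 = 63/8*γ1 - 3*γ2 - 11/2*γ3 - 17*γ4 + 67/24*γ5 + 199/24*γ6 - 51/8*γ126 - 237/8*γ136 - 15/4*γ146 - 31/8*γ156 + 41/6*γ236 - 37/3*γ246 + 269/72*γ256 - 184/3*γ346 + 317/24*γ356 + 349/36*γ456
Summing the partial products and collecting blades:
Answer: -61/12*γ1 - 15671/1080*γ2 - 13789/360*γ3 - 2623/540*γ4 - 2459/270*γ5 + 1609/90*γ6 - 319/12*γ123 + 71/15*γ124 - 149/72*γ125 + 15/8*γ126 + 1129/30*γ134 + 157/24*γ135 - 193/8*γ136 - 737/180*γ145 + 139/20*γ146 - 17/12*γ156 + 2086/45*γ234 - 481/36*γ235 + 21/2*γ236 - 166/135*γ245 + 7/5*γ246 - 1/8*γ256 + 2729/90*γ345 - 854/15*γ346 + 229/24*γ356 + 107/180*γ456


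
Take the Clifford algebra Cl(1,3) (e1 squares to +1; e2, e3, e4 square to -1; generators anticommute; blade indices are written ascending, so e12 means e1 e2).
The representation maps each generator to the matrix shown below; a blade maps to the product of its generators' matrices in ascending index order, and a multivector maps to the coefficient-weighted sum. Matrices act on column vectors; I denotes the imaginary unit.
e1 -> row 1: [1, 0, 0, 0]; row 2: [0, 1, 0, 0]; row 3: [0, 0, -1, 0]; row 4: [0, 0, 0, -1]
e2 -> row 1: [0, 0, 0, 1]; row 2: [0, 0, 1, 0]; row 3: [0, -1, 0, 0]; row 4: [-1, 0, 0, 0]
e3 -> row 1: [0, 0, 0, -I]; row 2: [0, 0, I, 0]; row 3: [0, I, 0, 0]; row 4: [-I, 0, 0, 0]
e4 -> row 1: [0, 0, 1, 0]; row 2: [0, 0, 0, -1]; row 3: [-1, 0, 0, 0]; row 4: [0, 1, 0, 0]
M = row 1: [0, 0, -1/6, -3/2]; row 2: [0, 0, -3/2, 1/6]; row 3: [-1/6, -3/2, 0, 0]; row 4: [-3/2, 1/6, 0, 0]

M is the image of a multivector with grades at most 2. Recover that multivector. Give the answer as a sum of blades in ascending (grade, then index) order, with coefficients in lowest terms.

Method: the blade images are trace-orthogonal — tr(rho(e_A) rho(e_B)^-1) = 4 if A = B and 0 otherwise — and rho(e_A)^-1 = (e_A)^2 * rho(e_A) with (e_A)^2 = +1 or -1, so the coefficient of e_A in the preimage is (e_A)^2 * tr(M rho(e_A))/4.
Nonzero projections over blades of grade <= 2: e12: (e12)^2 = +1, tr(M rho(e12)) = -6, coefficient -3/2; e14: (e14)^2 = +1, tr(M rho(e14)) = -2/3, coefficient -1/6. Every other blade of grade <= 2 projects to 0.
Answer: -3/2*e12 - 1/6*e14


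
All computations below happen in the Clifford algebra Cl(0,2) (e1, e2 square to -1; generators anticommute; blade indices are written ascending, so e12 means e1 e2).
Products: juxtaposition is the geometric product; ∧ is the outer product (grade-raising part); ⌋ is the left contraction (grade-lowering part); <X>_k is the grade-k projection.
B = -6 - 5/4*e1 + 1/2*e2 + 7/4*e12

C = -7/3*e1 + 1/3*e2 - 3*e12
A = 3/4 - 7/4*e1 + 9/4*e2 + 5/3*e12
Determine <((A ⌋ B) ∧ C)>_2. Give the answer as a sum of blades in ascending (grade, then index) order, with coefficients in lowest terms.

step 1: -515/48 + 3*e1 + 55/16*e2 + 21/16*e12
step 2: 3605/144*e1 - 515/144*e2 + 989/24*e12
step 3: 989/24*e12
Answer: 989/24*e12


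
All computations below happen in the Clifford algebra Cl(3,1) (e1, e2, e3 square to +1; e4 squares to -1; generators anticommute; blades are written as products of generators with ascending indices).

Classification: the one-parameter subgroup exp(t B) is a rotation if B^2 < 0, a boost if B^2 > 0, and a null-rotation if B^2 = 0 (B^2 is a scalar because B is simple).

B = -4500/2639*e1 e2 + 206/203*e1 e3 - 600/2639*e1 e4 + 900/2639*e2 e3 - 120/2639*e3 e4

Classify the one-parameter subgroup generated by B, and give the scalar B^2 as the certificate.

B^2 term by term: the squares give (-4500/2639)^2*(e1 e2)^2 + (206/203)^2*(e1 e3)^2 + (-600/2639)^2*(e1 e4)^2 + (900/2639)^2*(e2 e3)^2 + (-120/2639)^2*(e3 e4)^2 = 20250000/6964321*(-1) + 42436/41209*(-1) + 360000/6964321*(+1) + 810000/6964321*(-1) + 14400/6964321*(+1) = -4 (each basis 2-blade squares to minus the product of its generators' squares); cross terms between blades sharing an index anticommute and cancel; the commuting (index-disjoint) pairs give grade-4 terms 2*c*c'*(blade product), which cancel blade by blade — e1 e2 e3 e4: 1080000/6964321 - 1080000/6964321 = 0 — confirming B is simple. So B^2 = -4.
Answer: rotation, certificate B^2 = -4. No conjugation can change B^2 = -4; the sign gives the class.


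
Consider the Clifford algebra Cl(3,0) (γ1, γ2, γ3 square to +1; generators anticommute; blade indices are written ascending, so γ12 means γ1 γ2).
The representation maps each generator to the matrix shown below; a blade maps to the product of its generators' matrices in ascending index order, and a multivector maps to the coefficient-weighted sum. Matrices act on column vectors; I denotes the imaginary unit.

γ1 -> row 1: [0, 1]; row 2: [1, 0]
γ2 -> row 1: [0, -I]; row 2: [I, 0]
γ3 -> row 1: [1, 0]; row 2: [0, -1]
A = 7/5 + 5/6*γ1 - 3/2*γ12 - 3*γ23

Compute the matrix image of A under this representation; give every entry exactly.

Bivector images (products of the table entries): rho(γ12) = rho(γ1)rho(γ2) = row 1: [I, 0]; row 2: [0, -I]; rho(γ23) = rho(γ2)rho(γ3) = row 1: [0, I]; row 2: [I, 0].
M = (7/5)*1 + (5/6)*rho(γ1) + (-3/2)*rho(γ12) + (-3)*rho(γ23), summed entrywise (1 is the identity matrix):
Answer: row 1: [7/5 - 3*I/2, 5/6 - 3*I]; row 2: [5/6 - 3*I, 7/5 + 3*I/2]


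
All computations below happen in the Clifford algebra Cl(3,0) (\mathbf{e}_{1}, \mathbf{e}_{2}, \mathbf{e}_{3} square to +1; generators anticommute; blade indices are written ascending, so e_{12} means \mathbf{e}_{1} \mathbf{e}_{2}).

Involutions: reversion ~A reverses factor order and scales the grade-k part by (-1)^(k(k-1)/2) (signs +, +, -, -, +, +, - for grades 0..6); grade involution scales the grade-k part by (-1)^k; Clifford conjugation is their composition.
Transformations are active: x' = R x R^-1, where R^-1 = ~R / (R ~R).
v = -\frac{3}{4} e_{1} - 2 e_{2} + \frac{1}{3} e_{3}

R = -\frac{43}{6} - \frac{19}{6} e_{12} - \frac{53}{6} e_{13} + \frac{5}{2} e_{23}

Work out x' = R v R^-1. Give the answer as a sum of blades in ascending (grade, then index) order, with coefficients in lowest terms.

~R = -\frac{43}{6} + \frac{19}{6} e_{12} + \frac{53}{6} e_{13} - \frac{5}{2} e_{23}, and R ~R = \frac{437}{3}, so R^-1 = ~R / (\frac{437}{3}).
R v = \frac{631}{72} e_{1} + \frac{307}{24} e_{2} - \frac{289}{72} e_{3} - \frac{1483}{72} e_{123}
Answer: -\frac{6445}{7866} e_{1} - \frac{27637}{15732} e_{2} + \frac{7529}{7866} e_{3}


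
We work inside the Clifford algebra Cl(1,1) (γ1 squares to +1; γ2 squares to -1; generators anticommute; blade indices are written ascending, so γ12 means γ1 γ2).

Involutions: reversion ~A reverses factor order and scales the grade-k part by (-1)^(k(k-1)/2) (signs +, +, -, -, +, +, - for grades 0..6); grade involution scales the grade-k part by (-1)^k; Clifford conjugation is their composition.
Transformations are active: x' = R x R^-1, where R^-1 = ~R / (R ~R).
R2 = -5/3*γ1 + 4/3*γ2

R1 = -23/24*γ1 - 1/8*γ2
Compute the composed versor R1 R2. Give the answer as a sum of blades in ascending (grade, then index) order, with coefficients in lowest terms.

Distribute over the terms of R1 (each basis-blade product reordered to ascending indices, repeated generators contracted through their squares):
(-23/24*γ1) R2 = 115/72 - 23/18*γ12
(-1/8*γ2) R2 = 1/6 - 5/24*γ12
Summing the partial products and collecting blades:
Answer: 127/72 - 107/72*γ12


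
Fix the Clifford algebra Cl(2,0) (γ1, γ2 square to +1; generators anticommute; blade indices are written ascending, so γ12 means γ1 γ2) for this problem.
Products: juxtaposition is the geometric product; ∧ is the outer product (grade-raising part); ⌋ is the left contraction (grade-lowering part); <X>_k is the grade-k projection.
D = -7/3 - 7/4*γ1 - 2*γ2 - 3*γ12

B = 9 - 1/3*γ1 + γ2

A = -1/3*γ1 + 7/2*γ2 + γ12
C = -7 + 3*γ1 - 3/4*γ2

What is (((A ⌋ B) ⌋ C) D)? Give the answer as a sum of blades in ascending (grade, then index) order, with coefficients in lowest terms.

step 1: 65/18
step 2: -455/18 + 65/6*γ1 - 65/24*γ2
step 3: 9815/216 + 65/6*γ1 + 195/8*γ2 + 4745/96*γ12
Answer: 9815/216 + 65/6*γ1 + 195/8*γ2 + 4745/96*γ12


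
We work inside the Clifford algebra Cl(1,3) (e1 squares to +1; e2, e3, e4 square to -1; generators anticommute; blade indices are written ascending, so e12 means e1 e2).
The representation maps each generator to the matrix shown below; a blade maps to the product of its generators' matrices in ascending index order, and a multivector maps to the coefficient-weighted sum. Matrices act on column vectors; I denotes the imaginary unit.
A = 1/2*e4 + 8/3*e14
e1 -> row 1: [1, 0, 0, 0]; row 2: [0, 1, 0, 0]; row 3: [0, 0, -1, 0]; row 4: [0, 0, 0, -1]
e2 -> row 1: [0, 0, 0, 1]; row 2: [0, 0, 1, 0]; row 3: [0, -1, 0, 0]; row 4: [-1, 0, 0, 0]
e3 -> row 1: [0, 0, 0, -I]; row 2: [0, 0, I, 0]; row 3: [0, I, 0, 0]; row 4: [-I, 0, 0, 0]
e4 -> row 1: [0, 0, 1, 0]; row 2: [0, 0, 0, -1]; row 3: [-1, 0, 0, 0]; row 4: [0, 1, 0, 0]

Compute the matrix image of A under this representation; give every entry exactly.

Bivector images (products of the table entries): rho(e14) = rho(e1)rho(e4) = row 1: [0, 0, 1, 0]; row 2: [0, 0, 0, -1]; row 3: [1, 0, 0, 0]; row 4: [0, -1, 0, 0].
M = (1/2)*rho(e4) + (8/3)*rho(e14), summed entrywise:
Answer: row 1: [0, 0, 19/6, 0]; row 2: [0, 0, 0, -19/6]; row 3: [13/6, 0, 0, 0]; row 4: [0, -13/6, 0, 0]


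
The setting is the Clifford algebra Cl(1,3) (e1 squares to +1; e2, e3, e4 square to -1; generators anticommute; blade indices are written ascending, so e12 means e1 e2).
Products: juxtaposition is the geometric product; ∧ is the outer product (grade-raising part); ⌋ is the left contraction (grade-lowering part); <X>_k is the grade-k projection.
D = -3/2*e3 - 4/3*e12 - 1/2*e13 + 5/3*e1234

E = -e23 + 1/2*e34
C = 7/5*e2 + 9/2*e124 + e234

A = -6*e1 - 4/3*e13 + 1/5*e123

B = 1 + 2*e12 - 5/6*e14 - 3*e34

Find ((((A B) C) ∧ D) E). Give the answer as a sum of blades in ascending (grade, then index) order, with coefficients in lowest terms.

step 1: -6*e1 - 12*e2 + 2/5*e3 + 5*e4 - 4/3*e13 - 4*e14 - 8/3*e23 - 10/9*e34 + 1/5*e123 + 3/5*e124 + 18*e134 - 1/6*e234
step 2: 209/15 + 172/9*e2 - 56/15*e3 + 8/3*e4 - 489/10*e12 + 163/100*e13 - 1334/25*e14 - 2164/25*e23 - 168/5*e24 + 197/15*e34 + 163/15*e123 + 64/15*e124 - 12*e134 - 68/9*e234 + 21*e1234
step 3: -209/10*e3 - 836/45*e12 - 209/30*e13 - 86/3*e23 + 4*e34 + 5273/60*e123 - 32/9*e124 - 6103/75*e134 - 252/5*e234 - 211/45*e1234
step 4: -92/3 + 12857/100*e1 + 461/10*e2 - 799/20*e4 + 419/45*e12 - 836/45*e13 - 217/180*e14 + 31/3*e24 - 16/9*e123 + 22459/600*e124 - 32/9*e134 - 418/45*e1234
Answer: -92/3 + 12857/100*e1 + 461/10*e2 - 799/20*e4 + 419/45*e12 - 836/45*e13 - 217/180*e14 + 31/3*e24 - 16/9*e123 + 22459/600*e124 - 32/9*e134 - 418/45*e1234
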